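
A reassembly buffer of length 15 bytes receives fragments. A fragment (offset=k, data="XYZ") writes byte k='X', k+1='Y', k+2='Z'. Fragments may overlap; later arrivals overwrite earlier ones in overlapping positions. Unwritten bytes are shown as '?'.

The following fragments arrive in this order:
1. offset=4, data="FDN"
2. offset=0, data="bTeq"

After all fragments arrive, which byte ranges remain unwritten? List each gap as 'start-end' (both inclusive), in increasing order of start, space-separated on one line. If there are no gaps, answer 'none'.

Fragment 1: offset=4 len=3
Fragment 2: offset=0 len=4
Gaps: 7-14

Answer: 7-14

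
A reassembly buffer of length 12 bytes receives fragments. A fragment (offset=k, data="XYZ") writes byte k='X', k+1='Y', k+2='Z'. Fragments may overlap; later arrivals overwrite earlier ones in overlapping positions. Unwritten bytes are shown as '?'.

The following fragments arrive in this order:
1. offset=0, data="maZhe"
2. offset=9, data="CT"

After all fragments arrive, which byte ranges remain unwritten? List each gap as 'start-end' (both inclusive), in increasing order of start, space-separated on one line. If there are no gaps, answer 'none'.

Answer: 5-8 11-11

Derivation:
Fragment 1: offset=0 len=5
Fragment 2: offset=9 len=2
Gaps: 5-8 11-11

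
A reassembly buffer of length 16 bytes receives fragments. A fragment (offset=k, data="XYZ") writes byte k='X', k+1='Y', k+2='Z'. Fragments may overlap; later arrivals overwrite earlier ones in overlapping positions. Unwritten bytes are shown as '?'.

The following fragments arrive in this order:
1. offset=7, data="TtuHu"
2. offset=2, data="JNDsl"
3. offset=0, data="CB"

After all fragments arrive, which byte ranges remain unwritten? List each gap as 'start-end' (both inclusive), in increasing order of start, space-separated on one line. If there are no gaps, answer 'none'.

Answer: 12-15

Derivation:
Fragment 1: offset=7 len=5
Fragment 2: offset=2 len=5
Fragment 3: offset=0 len=2
Gaps: 12-15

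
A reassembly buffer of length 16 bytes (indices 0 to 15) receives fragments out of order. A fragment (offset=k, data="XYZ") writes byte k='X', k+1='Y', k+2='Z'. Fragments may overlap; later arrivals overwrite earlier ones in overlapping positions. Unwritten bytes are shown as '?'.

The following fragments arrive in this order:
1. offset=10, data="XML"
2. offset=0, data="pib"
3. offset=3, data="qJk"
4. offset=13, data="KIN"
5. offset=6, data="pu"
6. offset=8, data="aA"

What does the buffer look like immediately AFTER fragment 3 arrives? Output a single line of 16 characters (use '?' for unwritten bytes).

Fragment 1: offset=10 data="XML" -> buffer=??????????XML???
Fragment 2: offset=0 data="pib" -> buffer=pib???????XML???
Fragment 3: offset=3 data="qJk" -> buffer=pibqJk????XML???

Answer: pibqJk????XML???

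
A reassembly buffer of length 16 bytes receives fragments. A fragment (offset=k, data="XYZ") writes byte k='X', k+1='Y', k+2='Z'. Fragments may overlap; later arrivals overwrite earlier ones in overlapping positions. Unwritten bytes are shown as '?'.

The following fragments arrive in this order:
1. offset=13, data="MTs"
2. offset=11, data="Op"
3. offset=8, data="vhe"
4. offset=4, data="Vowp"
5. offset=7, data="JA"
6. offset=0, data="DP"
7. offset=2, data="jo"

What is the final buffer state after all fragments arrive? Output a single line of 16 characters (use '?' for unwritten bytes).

Answer: DPjoVowJAheOpMTs

Derivation:
Fragment 1: offset=13 data="MTs" -> buffer=?????????????MTs
Fragment 2: offset=11 data="Op" -> buffer=???????????OpMTs
Fragment 3: offset=8 data="vhe" -> buffer=????????vheOpMTs
Fragment 4: offset=4 data="Vowp" -> buffer=????VowpvheOpMTs
Fragment 5: offset=7 data="JA" -> buffer=????VowJAheOpMTs
Fragment 6: offset=0 data="DP" -> buffer=DP??VowJAheOpMTs
Fragment 7: offset=2 data="jo" -> buffer=DPjoVowJAheOpMTs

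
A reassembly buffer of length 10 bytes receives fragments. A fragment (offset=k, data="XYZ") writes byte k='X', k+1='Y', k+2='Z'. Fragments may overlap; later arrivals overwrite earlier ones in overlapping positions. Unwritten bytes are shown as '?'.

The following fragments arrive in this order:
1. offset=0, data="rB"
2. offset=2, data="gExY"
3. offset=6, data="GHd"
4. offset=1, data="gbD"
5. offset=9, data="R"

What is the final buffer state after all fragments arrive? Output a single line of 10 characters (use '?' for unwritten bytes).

Fragment 1: offset=0 data="rB" -> buffer=rB????????
Fragment 2: offset=2 data="gExY" -> buffer=rBgExY????
Fragment 3: offset=6 data="GHd" -> buffer=rBgExYGHd?
Fragment 4: offset=1 data="gbD" -> buffer=rgbDxYGHd?
Fragment 5: offset=9 data="R" -> buffer=rgbDxYGHdR

Answer: rgbDxYGHdR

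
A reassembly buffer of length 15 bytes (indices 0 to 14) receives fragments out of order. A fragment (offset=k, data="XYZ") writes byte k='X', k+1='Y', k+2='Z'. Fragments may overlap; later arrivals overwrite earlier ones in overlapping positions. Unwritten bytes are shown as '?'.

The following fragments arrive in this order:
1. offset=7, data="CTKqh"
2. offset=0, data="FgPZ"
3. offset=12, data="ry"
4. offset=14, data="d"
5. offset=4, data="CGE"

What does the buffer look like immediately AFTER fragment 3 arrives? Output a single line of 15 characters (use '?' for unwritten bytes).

Answer: FgPZ???CTKqhry?

Derivation:
Fragment 1: offset=7 data="CTKqh" -> buffer=???????CTKqh???
Fragment 2: offset=0 data="FgPZ" -> buffer=FgPZ???CTKqh???
Fragment 3: offset=12 data="ry" -> buffer=FgPZ???CTKqhry?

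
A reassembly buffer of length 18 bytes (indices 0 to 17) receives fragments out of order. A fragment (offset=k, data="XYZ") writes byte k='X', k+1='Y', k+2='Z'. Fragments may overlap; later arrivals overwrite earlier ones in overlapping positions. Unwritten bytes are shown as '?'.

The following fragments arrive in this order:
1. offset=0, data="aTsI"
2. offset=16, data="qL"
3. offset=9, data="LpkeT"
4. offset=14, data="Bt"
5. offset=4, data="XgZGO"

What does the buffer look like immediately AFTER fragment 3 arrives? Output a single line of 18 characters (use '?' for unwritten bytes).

Fragment 1: offset=0 data="aTsI" -> buffer=aTsI??????????????
Fragment 2: offset=16 data="qL" -> buffer=aTsI????????????qL
Fragment 3: offset=9 data="LpkeT" -> buffer=aTsI?????LpkeT??qL

Answer: aTsI?????LpkeT??qL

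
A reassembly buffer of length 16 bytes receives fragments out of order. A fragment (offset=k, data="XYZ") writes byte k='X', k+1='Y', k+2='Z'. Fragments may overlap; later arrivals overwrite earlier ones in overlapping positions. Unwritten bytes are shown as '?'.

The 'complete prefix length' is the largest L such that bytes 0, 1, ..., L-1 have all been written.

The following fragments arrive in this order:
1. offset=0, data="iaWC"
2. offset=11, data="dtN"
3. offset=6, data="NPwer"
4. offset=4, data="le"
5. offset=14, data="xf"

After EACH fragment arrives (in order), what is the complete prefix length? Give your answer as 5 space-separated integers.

Answer: 4 4 4 14 16

Derivation:
Fragment 1: offset=0 data="iaWC" -> buffer=iaWC???????????? -> prefix_len=4
Fragment 2: offset=11 data="dtN" -> buffer=iaWC???????dtN?? -> prefix_len=4
Fragment 3: offset=6 data="NPwer" -> buffer=iaWC??NPwerdtN?? -> prefix_len=4
Fragment 4: offset=4 data="le" -> buffer=iaWCleNPwerdtN?? -> prefix_len=14
Fragment 5: offset=14 data="xf" -> buffer=iaWCleNPwerdtNxf -> prefix_len=16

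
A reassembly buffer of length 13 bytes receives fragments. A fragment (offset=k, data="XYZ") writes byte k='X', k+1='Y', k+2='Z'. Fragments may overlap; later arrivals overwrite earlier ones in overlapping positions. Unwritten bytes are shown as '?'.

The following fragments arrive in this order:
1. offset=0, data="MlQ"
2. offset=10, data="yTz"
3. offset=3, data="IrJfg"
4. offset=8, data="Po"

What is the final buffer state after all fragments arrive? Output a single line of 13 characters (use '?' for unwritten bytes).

Answer: MlQIrJfgPoyTz

Derivation:
Fragment 1: offset=0 data="MlQ" -> buffer=MlQ??????????
Fragment 2: offset=10 data="yTz" -> buffer=MlQ???????yTz
Fragment 3: offset=3 data="IrJfg" -> buffer=MlQIrJfg??yTz
Fragment 4: offset=8 data="Po" -> buffer=MlQIrJfgPoyTz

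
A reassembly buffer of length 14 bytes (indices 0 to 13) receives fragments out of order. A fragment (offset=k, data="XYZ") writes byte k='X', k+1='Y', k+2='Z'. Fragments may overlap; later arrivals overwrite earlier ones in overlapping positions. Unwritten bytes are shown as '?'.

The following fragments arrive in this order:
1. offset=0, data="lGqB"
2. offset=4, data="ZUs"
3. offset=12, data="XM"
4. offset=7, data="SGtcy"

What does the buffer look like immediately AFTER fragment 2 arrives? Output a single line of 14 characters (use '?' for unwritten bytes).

Answer: lGqBZUs???????

Derivation:
Fragment 1: offset=0 data="lGqB" -> buffer=lGqB??????????
Fragment 2: offset=4 data="ZUs" -> buffer=lGqBZUs???????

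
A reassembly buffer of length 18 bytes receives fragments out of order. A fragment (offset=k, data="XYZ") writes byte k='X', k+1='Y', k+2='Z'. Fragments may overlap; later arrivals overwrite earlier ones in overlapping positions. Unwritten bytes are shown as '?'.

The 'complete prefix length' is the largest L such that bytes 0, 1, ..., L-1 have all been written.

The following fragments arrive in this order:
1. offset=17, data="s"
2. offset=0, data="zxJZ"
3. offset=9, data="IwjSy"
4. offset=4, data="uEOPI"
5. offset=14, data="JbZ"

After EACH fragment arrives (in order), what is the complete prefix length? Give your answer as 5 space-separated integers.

Fragment 1: offset=17 data="s" -> buffer=?????????????????s -> prefix_len=0
Fragment 2: offset=0 data="zxJZ" -> buffer=zxJZ?????????????s -> prefix_len=4
Fragment 3: offset=9 data="IwjSy" -> buffer=zxJZ?????IwjSy???s -> prefix_len=4
Fragment 4: offset=4 data="uEOPI" -> buffer=zxJZuEOPIIwjSy???s -> prefix_len=14
Fragment 5: offset=14 data="JbZ" -> buffer=zxJZuEOPIIwjSyJbZs -> prefix_len=18

Answer: 0 4 4 14 18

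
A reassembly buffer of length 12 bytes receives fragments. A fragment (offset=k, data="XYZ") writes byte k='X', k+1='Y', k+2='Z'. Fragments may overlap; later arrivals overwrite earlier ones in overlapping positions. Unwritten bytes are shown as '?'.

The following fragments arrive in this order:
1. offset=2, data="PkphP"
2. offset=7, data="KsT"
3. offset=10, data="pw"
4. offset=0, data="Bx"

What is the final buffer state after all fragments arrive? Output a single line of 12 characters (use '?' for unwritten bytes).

Answer: BxPkphPKsTpw

Derivation:
Fragment 1: offset=2 data="PkphP" -> buffer=??PkphP?????
Fragment 2: offset=7 data="KsT" -> buffer=??PkphPKsT??
Fragment 3: offset=10 data="pw" -> buffer=??PkphPKsTpw
Fragment 4: offset=0 data="Bx" -> buffer=BxPkphPKsTpw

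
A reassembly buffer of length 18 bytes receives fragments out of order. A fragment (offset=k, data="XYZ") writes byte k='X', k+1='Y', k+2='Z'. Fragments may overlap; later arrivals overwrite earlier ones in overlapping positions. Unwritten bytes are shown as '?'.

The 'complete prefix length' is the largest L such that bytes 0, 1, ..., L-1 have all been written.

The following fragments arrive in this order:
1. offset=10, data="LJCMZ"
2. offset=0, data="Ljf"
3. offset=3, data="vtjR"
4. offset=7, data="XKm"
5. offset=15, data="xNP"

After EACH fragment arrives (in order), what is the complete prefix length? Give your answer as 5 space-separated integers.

Answer: 0 3 7 15 18

Derivation:
Fragment 1: offset=10 data="LJCMZ" -> buffer=??????????LJCMZ??? -> prefix_len=0
Fragment 2: offset=0 data="Ljf" -> buffer=Ljf???????LJCMZ??? -> prefix_len=3
Fragment 3: offset=3 data="vtjR" -> buffer=LjfvtjR???LJCMZ??? -> prefix_len=7
Fragment 4: offset=7 data="XKm" -> buffer=LjfvtjRXKmLJCMZ??? -> prefix_len=15
Fragment 5: offset=15 data="xNP" -> buffer=LjfvtjRXKmLJCMZxNP -> prefix_len=18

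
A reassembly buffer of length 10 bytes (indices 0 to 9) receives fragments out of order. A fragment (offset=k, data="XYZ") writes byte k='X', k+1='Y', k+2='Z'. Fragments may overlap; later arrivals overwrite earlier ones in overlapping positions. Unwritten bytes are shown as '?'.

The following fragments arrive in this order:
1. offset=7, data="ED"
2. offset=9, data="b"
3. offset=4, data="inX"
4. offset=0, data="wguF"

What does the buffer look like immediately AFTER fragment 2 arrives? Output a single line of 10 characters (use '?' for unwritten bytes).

Fragment 1: offset=7 data="ED" -> buffer=???????ED?
Fragment 2: offset=9 data="b" -> buffer=???????EDb

Answer: ???????EDb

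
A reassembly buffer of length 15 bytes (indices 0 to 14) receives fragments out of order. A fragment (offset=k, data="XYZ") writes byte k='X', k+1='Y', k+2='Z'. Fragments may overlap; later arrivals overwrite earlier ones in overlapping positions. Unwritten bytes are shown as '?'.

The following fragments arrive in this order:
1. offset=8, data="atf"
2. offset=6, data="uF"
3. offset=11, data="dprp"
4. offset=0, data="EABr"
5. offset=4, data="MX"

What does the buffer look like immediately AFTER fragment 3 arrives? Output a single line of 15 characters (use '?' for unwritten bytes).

Fragment 1: offset=8 data="atf" -> buffer=????????atf????
Fragment 2: offset=6 data="uF" -> buffer=??????uFatf????
Fragment 3: offset=11 data="dprp" -> buffer=??????uFatfdprp

Answer: ??????uFatfdprp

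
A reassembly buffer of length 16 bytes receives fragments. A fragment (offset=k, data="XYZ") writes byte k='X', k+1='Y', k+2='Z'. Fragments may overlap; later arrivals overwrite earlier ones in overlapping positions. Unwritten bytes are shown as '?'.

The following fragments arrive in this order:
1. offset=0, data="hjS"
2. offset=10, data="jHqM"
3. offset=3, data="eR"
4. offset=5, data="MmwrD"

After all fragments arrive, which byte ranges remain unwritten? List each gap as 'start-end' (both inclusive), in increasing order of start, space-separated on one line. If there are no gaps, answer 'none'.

Answer: 14-15

Derivation:
Fragment 1: offset=0 len=3
Fragment 2: offset=10 len=4
Fragment 3: offset=3 len=2
Fragment 4: offset=5 len=5
Gaps: 14-15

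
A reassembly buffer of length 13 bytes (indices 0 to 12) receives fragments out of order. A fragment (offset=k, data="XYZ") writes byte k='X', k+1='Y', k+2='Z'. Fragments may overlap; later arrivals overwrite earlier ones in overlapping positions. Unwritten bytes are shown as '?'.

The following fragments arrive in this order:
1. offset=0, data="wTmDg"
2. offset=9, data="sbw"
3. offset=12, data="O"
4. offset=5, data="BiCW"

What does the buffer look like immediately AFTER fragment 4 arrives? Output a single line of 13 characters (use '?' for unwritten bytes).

Answer: wTmDgBiCWsbwO

Derivation:
Fragment 1: offset=0 data="wTmDg" -> buffer=wTmDg????????
Fragment 2: offset=9 data="sbw" -> buffer=wTmDg????sbw?
Fragment 3: offset=12 data="O" -> buffer=wTmDg????sbwO
Fragment 4: offset=5 data="BiCW" -> buffer=wTmDgBiCWsbwO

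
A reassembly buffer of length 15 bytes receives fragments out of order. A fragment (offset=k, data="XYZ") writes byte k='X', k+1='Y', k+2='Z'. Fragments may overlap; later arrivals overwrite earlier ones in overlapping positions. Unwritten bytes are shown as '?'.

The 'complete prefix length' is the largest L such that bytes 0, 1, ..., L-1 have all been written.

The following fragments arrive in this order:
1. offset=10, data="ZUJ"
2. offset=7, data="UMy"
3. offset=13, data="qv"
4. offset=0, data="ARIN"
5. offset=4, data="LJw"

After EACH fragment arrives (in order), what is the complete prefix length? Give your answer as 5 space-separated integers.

Fragment 1: offset=10 data="ZUJ" -> buffer=??????????ZUJ?? -> prefix_len=0
Fragment 2: offset=7 data="UMy" -> buffer=???????UMyZUJ?? -> prefix_len=0
Fragment 3: offset=13 data="qv" -> buffer=???????UMyZUJqv -> prefix_len=0
Fragment 4: offset=0 data="ARIN" -> buffer=ARIN???UMyZUJqv -> prefix_len=4
Fragment 5: offset=4 data="LJw" -> buffer=ARINLJwUMyZUJqv -> prefix_len=15

Answer: 0 0 0 4 15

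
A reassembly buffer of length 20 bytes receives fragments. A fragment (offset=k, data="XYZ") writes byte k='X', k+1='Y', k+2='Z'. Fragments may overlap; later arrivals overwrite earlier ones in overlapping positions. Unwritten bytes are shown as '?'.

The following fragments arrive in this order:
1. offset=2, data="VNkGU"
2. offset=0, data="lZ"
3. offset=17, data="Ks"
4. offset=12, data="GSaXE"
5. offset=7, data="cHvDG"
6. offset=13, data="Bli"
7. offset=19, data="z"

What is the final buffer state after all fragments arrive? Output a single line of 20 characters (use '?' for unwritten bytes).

Fragment 1: offset=2 data="VNkGU" -> buffer=??VNkGU?????????????
Fragment 2: offset=0 data="lZ" -> buffer=lZVNkGU?????????????
Fragment 3: offset=17 data="Ks" -> buffer=lZVNkGU??????????Ks?
Fragment 4: offset=12 data="GSaXE" -> buffer=lZVNkGU?????GSaXEKs?
Fragment 5: offset=7 data="cHvDG" -> buffer=lZVNkGUcHvDGGSaXEKs?
Fragment 6: offset=13 data="Bli" -> buffer=lZVNkGUcHvDGGBliEKs?
Fragment 7: offset=19 data="z" -> buffer=lZVNkGUcHvDGGBliEKsz

Answer: lZVNkGUcHvDGGBliEKsz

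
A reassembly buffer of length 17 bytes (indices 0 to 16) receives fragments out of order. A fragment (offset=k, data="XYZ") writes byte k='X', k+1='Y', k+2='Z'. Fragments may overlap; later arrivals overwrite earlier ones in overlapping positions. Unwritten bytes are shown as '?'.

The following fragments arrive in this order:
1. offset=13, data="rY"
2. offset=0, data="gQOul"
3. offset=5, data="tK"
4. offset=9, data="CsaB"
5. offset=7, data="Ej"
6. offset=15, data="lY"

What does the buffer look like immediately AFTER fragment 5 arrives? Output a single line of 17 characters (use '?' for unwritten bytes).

Answer: gQOultKEjCsaBrY??

Derivation:
Fragment 1: offset=13 data="rY" -> buffer=?????????????rY??
Fragment 2: offset=0 data="gQOul" -> buffer=gQOul????????rY??
Fragment 3: offset=5 data="tK" -> buffer=gQOultK??????rY??
Fragment 4: offset=9 data="CsaB" -> buffer=gQOultK??CsaBrY??
Fragment 5: offset=7 data="Ej" -> buffer=gQOultKEjCsaBrY??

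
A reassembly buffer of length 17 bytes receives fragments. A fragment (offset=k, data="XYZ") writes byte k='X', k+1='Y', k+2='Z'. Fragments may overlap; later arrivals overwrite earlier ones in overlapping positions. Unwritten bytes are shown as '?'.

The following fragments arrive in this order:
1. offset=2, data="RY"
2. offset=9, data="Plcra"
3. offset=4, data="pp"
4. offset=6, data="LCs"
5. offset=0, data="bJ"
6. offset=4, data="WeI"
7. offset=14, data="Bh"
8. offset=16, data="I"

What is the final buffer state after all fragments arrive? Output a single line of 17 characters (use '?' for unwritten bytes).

Fragment 1: offset=2 data="RY" -> buffer=??RY?????????????
Fragment 2: offset=9 data="Plcra" -> buffer=??RY?????Plcra???
Fragment 3: offset=4 data="pp" -> buffer=??RYpp???Plcra???
Fragment 4: offset=6 data="LCs" -> buffer=??RYppLCsPlcra???
Fragment 5: offset=0 data="bJ" -> buffer=bJRYppLCsPlcra???
Fragment 6: offset=4 data="WeI" -> buffer=bJRYWeICsPlcra???
Fragment 7: offset=14 data="Bh" -> buffer=bJRYWeICsPlcraBh?
Fragment 8: offset=16 data="I" -> buffer=bJRYWeICsPlcraBhI

Answer: bJRYWeICsPlcraBhI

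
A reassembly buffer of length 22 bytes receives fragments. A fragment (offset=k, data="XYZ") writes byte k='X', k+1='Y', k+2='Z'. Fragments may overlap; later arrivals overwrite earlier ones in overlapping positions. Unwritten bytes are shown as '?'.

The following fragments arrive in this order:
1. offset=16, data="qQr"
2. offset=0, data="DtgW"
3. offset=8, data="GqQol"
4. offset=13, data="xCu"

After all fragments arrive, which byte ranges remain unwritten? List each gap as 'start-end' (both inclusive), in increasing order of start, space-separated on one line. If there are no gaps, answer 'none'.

Fragment 1: offset=16 len=3
Fragment 2: offset=0 len=4
Fragment 3: offset=8 len=5
Fragment 4: offset=13 len=3
Gaps: 4-7 19-21

Answer: 4-7 19-21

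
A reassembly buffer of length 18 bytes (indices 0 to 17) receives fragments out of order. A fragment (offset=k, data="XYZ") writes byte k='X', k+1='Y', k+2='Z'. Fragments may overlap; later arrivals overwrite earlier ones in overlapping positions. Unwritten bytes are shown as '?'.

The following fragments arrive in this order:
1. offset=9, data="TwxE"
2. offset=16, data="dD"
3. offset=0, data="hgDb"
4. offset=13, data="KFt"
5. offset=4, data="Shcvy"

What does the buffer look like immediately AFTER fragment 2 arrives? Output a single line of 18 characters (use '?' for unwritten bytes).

Answer: ?????????TwxE???dD

Derivation:
Fragment 1: offset=9 data="TwxE" -> buffer=?????????TwxE?????
Fragment 2: offset=16 data="dD" -> buffer=?????????TwxE???dD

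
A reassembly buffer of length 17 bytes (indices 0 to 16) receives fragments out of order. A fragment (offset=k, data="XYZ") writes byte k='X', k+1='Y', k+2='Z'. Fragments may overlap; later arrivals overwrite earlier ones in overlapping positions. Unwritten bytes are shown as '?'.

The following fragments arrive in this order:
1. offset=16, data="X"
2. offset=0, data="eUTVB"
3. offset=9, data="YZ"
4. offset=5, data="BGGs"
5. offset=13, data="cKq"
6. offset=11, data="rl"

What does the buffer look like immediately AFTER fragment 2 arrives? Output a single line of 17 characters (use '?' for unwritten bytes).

Fragment 1: offset=16 data="X" -> buffer=????????????????X
Fragment 2: offset=0 data="eUTVB" -> buffer=eUTVB???????????X

Answer: eUTVB???????????X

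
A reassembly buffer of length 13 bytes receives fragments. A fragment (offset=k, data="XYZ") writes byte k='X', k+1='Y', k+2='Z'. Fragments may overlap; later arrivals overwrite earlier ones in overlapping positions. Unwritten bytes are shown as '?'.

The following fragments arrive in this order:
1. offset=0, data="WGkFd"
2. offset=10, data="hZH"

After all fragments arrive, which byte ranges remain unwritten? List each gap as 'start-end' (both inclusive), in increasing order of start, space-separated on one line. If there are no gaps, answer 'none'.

Answer: 5-9

Derivation:
Fragment 1: offset=0 len=5
Fragment 2: offset=10 len=3
Gaps: 5-9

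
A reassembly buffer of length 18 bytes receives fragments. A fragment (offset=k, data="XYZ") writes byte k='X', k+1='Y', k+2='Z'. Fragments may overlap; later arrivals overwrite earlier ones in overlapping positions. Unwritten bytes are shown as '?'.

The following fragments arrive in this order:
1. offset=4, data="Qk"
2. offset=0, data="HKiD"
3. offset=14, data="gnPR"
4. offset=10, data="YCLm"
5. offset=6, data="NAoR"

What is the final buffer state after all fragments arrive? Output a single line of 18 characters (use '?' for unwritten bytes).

Answer: HKiDQkNAoRYCLmgnPR

Derivation:
Fragment 1: offset=4 data="Qk" -> buffer=????Qk????????????
Fragment 2: offset=0 data="HKiD" -> buffer=HKiDQk????????????
Fragment 3: offset=14 data="gnPR" -> buffer=HKiDQk????????gnPR
Fragment 4: offset=10 data="YCLm" -> buffer=HKiDQk????YCLmgnPR
Fragment 5: offset=6 data="NAoR" -> buffer=HKiDQkNAoRYCLmgnPR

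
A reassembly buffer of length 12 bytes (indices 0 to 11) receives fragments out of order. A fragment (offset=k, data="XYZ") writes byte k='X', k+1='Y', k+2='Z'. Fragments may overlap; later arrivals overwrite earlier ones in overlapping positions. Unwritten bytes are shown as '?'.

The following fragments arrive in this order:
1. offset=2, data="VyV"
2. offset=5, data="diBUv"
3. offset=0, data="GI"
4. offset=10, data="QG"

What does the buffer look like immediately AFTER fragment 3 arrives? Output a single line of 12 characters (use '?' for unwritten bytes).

Answer: GIVyVdiBUv??

Derivation:
Fragment 1: offset=2 data="VyV" -> buffer=??VyV???????
Fragment 2: offset=5 data="diBUv" -> buffer=??VyVdiBUv??
Fragment 3: offset=0 data="GI" -> buffer=GIVyVdiBUv??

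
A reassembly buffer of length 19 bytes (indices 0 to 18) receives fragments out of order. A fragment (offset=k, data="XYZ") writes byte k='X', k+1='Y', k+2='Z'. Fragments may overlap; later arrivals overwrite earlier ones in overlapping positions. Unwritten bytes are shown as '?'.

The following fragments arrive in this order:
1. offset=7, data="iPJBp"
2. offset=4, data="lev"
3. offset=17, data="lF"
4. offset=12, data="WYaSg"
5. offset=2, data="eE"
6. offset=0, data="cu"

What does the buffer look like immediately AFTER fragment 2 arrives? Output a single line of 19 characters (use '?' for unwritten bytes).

Answer: ????leviPJBp???????

Derivation:
Fragment 1: offset=7 data="iPJBp" -> buffer=???????iPJBp???????
Fragment 2: offset=4 data="lev" -> buffer=????leviPJBp???????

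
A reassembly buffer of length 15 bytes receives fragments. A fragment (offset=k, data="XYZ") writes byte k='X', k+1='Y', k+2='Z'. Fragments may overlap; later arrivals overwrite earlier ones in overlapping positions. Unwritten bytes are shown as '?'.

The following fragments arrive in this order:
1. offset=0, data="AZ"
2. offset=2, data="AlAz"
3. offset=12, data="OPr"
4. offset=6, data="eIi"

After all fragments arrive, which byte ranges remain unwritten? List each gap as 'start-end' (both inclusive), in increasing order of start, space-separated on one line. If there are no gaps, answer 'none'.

Fragment 1: offset=0 len=2
Fragment 2: offset=2 len=4
Fragment 3: offset=12 len=3
Fragment 4: offset=6 len=3
Gaps: 9-11

Answer: 9-11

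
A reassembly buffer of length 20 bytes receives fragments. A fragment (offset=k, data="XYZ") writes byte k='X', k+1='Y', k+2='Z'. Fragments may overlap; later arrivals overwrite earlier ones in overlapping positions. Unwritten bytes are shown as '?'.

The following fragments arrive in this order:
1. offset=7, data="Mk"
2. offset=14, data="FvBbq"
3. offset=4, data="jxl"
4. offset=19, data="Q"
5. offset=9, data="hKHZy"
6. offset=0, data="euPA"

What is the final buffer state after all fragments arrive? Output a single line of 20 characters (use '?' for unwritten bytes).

Answer: euPAjxlMkhKHZyFvBbqQ

Derivation:
Fragment 1: offset=7 data="Mk" -> buffer=???????Mk???????????
Fragment 2: offset=14 data="FvBbq" -> buffer=???????Mk?????FvBbq?
Fragment 3: offset=4 data="jxl" -> buffer=????jxlMk?????FvBbq?
Fragment 4: offset=19 data="Q" -> buffer=????jxlMk?????FvBbqQ
Fragment 5: offset=9 data="hKHZy" -> buffer=????jxlMkhKHZyFvBbqQ
Fragment 6: offset=0 data="euPA" -> buffer=euPAjxlMkhKHZyFvBbqQ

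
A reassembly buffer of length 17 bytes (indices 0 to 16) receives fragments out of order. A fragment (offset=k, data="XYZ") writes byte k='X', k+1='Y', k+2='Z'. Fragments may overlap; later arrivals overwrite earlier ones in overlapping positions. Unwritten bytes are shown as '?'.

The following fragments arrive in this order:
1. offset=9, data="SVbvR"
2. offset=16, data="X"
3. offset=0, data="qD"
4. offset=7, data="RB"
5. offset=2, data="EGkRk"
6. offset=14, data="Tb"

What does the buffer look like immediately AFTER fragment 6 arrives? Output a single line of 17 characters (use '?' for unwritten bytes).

Answer: qDEGkRkRBSVbvRTbX

Derivation:
Fragment 1: offset=9 data="SVbvR" -> buffer=?????????SVbvR???
Fragment 2: offset=16 data="X" -> buffer=?????????SVbvR??X
Fragment 3: offset=0 data="qD" -> buffer=qD???????SVbvR??X
Fragment 4: offset=7 data="RB" -> buffer=qD?????RBSVbvR??X
Fragment 5: offset=2 data="EGkRk" -> buffer=qDEGkRkRBSVbvR??X
Fragment 6: offset=14 data="Tb" -> buffer=qDEGkRkRBSVbvRTbX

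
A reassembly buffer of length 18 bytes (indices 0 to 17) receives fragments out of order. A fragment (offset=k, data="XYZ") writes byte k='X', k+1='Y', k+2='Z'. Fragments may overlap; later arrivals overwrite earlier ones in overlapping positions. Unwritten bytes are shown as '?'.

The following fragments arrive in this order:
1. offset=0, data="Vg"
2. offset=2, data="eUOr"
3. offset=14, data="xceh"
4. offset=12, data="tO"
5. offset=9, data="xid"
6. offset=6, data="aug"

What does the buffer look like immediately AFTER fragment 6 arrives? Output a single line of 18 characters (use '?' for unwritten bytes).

Fragment 1: offset=0 data="Vg" -> buffer=Vg????????????????
Fragment 2: offset=2 data="eUOr" -> buffer=VgeUOr????????????
Fragment 3: offset=14 data="xceh" -> buffer=VgeUOr????????xceh
Fragment 4: offset=12 data="tO" -> buffer=VgeUOr??????tOxceh
Fragment 5: offset=9 data="xid" -> buffer=VgeUOr???xidtOxceh
Fragment 6: offset=6 data="aug" -> buffer=VgeUOraugxidtOxceh

Answer: VgeUOraugxidtOxceh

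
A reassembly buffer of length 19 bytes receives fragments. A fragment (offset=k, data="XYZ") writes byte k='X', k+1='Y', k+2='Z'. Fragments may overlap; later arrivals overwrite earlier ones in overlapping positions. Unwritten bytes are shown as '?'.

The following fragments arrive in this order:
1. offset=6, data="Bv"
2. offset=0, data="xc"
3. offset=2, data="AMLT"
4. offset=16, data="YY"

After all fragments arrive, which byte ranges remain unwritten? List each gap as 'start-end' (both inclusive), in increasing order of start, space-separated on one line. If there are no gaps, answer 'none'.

Answer: 8-15 18-18

Derivation:
Fragment 1: offset=6 len=2
Fragment 2: offset=0 len=2
Fragment 3: offset=2 len=4
Fragment 4: offset=16 len=2
Gaps: 8-15 18-18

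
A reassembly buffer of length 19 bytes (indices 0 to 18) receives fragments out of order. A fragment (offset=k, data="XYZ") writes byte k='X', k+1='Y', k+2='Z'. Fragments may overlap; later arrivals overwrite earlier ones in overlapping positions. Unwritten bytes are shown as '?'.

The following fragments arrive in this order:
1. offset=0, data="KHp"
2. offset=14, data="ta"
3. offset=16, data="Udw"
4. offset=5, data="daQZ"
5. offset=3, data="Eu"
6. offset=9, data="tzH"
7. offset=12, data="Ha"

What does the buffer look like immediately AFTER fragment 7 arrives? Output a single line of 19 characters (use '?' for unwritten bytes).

Answer: KHpEudaQZtzHHataUdw

Derivation:
Fragment 1: offset=0 data="KHp" -> buffer=KHp????????????????
Fragment 2: offset=14 data="ta" -> buffer=KHp???????????ta???
Fragment 3: offset=16 data="Udw" -> buffer=KHp???????????taUdw
Fragment 4: offset=5 data="daQZ" -> buffer=KHp??daQZ?????taUdw
Fragment 5: offset=3 data="Eu" -> buffer=KHpEudaQZ?????taUdw
Fragment 6: offset=9 data="tzH" -> buffer=KHpEudaQZtzH??taUdw
Fragment 7: offset=12 data="Ha" -> buffer=KHpEudaQZtzHHataUdw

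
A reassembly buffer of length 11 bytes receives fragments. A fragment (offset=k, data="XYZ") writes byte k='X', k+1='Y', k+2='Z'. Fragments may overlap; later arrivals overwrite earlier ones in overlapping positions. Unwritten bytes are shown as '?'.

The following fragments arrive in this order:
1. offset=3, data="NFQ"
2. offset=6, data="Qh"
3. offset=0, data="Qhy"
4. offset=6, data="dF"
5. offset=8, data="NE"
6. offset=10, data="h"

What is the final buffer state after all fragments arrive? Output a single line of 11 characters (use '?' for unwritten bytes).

Answer: QhyNFQdFNEh

Derivation:
Fragment 1: offset=3 data="NFQ" -> buffer=???NFQ?????
Fragment 2: offset=6 data="Qh" -> buffer=???NFQQh???
Fragment 3: offset=0 data="Qhy" -> buffer=QhyNFQQh???
Fragment 4: offset=6 data="dF" -> buffer=QhyNFQdF???
Fragment 5: offset=8 data="NE" -> buffer=QhyNFQdFNE?
Fragment 6: offset=10 data="h" -> buffer=QhyNFQdFNEh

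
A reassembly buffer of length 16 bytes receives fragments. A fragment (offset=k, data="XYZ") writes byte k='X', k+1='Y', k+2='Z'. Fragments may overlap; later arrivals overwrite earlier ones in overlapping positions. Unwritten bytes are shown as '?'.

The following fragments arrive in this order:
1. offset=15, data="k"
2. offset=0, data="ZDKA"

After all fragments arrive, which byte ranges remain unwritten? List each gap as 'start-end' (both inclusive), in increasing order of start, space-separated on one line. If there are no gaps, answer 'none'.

Answer: 4-14

Derivation:
Fragment 1: offset=15 len=1
Fragment 2: offset=0 len=4
Gaps: 4-14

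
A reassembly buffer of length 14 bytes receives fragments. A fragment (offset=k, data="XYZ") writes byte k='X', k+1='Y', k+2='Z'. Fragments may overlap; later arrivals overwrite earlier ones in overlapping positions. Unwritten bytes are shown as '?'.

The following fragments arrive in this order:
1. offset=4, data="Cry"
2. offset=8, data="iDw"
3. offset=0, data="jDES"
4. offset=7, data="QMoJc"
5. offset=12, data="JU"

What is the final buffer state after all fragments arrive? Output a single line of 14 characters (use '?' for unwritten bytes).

Fragment 1: offset=4 data="Cry" -> buffer=????Cry???????
Fragment 2: offset=8 data="iDw" -> buffer=????Cry?iDw???
Fragment 3: offset=0 data="jDES" -> buffer=jDESCry?iDw???
Fragment 4: offset=7 data="QMoJc" -> buffer=jDESCryQMoJc??
Fragment 5: offset=12 data="JU" -> buffer=jDESCryQMoJcJU

Answer: jDESCryQMoJcJU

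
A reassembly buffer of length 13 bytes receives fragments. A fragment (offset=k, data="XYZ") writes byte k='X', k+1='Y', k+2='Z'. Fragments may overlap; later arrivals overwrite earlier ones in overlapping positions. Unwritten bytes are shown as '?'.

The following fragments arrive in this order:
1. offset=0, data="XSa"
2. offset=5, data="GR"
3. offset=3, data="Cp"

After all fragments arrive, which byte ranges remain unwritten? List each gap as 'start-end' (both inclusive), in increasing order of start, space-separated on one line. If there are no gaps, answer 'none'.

Fragment 1: offset=0 len=3
Fragment 2: offset=5 len=2
Fragment 3: offset=3 len=2
Gaps: 7-12

Answer: 7-12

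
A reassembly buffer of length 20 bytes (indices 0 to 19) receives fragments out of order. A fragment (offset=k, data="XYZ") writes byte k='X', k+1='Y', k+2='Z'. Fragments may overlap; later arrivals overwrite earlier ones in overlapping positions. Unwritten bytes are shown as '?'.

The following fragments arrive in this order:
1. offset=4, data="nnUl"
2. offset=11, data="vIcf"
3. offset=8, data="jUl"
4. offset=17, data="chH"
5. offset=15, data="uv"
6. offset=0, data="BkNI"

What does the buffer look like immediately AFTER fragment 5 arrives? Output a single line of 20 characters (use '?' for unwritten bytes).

Fragment 1: offset=4 data="nnUl" -> buffer=????nnUl????????????
Fragment 2: offset=11 data="vIcf" -> buffer=????nnUl???vIcf?????
Fragment 3: offset=8 data="jUl" -> buffer=????nnUljUlvIcf?????
Fragment 4: offset=17 data="chH" -> buffer=????nnUljUlvIcf??chH
Fragment 5: offset=15 data="uv" -> buffer=????nnUljUlvIcfuvchH

Answer: ????nnUljUlvIcfuvchH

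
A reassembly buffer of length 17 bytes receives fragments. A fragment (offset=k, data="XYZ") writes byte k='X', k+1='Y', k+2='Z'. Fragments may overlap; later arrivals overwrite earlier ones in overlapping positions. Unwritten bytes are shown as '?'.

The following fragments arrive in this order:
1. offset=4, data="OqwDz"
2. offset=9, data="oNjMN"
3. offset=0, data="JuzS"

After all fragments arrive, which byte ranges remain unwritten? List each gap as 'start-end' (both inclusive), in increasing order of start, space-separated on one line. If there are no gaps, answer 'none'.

Answer: 14-16

Derivation:
Fragment 1: offset=4 len=5
Fragment 2: offset=9 len=5
Fragment 3: offset=0 len=4
Gaps: 14-16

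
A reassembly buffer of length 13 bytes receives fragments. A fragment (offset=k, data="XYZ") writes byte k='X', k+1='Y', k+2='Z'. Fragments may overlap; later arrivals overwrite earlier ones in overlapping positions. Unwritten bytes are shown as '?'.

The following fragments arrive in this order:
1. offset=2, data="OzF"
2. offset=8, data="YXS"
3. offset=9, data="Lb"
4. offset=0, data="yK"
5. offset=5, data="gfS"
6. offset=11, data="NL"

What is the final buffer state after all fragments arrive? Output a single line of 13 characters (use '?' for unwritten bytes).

Fragment 1: offset=2 data="OzF" -> buffer=??OzF????????
Fragment 2: offset=8 data="YXS" -> buffer=??OzF???YXS??
Fragment 3: offset=9 data="Lb" -> buffer=??OzF???YLb??
Fragment 4: offset=0 data="yK" -> buffer=yKOzF???YLb??
Fragment 5: offset=5 data="gfS" -> buffer=yKOzFgfSYLb??
Fragment 6: offset=11 data="NL" -> buffer=yKOzFgfSYLbNL

Answer: yKOzFgfSYLbNL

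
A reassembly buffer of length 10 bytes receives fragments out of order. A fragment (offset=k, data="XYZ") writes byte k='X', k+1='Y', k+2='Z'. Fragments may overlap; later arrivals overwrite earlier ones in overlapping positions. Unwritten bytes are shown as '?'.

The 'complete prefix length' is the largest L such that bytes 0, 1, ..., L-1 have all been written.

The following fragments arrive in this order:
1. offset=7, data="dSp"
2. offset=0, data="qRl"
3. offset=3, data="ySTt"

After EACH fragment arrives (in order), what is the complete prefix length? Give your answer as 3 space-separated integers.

Answer: 0 3 10

Derivation:
Fragment 1: offset=7 data="dSp" -> buffer=???????dSp -> prefix_len=0
Fragment 2: offset=0 data="qRl" -> buffer=qRl????dSp -> prefix_len=3
Fragment 3: offset=3 data="ySTt" -> buffer=qRlySTtdSp -> prefix_len=10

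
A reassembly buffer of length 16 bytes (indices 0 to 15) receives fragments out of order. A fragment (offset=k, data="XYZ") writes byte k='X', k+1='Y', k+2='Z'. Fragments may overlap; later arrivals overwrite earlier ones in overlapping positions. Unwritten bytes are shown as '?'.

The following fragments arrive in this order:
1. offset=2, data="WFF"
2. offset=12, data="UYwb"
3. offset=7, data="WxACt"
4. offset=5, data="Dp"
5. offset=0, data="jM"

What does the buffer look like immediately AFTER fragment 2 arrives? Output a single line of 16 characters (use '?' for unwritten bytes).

Answer: ??WFF???????UYwb

Derivation:
Fragment 1: offset=2 data="WFF" -> buffer=??WFF???????????
Fragment 2: offset=12 data="UYwb" -> buffer=??WFF???????UYwb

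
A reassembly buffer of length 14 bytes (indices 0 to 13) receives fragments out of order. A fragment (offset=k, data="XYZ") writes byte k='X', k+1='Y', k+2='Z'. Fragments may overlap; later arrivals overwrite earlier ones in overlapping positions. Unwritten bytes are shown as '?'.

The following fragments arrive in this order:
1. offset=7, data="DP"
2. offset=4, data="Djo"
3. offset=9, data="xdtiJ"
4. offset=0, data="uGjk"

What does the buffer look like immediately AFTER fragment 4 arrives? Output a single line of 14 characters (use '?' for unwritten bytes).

Fragment 1: offset=7 data="DP" -> buffer=???????DP?????
Fragment 2: offset=4 data="Djo" -> buffer=????DjoDP?????
Fragment 3: offset=9 data="xdtiJ" -> buffer=????DjoDPxdtiJ
Fragment 4: offset=0 data="uGjk" -> buffer=uGjkDjoDPxdtiJ

Answer: uGjkDjoDPxdtiJ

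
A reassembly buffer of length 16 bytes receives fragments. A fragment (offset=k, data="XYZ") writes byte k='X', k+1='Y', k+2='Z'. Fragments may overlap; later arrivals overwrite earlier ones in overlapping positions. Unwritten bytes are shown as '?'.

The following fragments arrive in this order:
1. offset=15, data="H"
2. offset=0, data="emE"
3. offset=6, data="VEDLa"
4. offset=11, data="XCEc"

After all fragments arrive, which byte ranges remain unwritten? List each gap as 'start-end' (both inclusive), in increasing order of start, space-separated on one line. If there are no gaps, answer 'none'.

Fragment 1: offset=15 len=1
Fragment 2: offset=0 len=3
Fragment 3: offset=6 len=5
Fragment 4: offset=11 len=4
Gaps: 3-5

Answer: 3-5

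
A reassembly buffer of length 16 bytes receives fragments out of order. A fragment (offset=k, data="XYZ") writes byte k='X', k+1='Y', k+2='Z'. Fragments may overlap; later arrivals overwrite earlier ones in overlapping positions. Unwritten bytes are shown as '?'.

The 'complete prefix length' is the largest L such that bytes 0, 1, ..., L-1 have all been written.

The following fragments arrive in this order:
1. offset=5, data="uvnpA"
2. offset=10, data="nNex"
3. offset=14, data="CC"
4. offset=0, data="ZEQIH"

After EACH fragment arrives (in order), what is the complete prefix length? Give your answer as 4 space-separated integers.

Fragment 1: offset=5 data="uvnpA" -> buffer=?????uvnpA?????? -> prefix_len=0
Fragment 2: offset=10 data="nNex" -> buffer=?????uvnpAnNex?? -> prefix_len=0
Fragment 3: offset=14 data="CC" -> buffer=?????uvnpAnNexCC -> prefix_len=0
Fragment 4: offset=0 data="ZEQIH" -> buffer=ZEQIHuvnpAnNexCC -> prefix_len=16

Answer: 0 0 0 16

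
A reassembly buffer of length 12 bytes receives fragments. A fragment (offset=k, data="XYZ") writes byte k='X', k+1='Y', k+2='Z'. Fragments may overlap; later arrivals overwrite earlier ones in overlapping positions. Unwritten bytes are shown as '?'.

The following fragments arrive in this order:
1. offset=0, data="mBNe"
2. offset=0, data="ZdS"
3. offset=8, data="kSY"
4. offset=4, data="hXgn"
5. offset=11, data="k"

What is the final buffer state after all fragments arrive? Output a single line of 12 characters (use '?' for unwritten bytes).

Answer: ZdSehXgnkSYk

Derivation:
Fragment 1: offset=0 data="mBNe" -> buffer=mBNe????????
Fragment 2: offset=0 data="ZdS" -> buffer=ZdSe????????
Fragment 3: offset=8 data="kSY" -> buffer=ZdSe????kSY?
Fragment 4: offset=4 data="hXgn" -> buffer=ZdSehXgnkSY?
Fragment 5: offset=11 data="k" -> buffer=ZdSehXgnkSYk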